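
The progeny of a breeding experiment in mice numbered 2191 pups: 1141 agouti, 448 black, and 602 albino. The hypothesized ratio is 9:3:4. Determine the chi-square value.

Under the 9:3:4 hypothesis (Σ ratio = 16, N = 2191):
  agouti: 2191 × 9/16 = 1232.4375
  black: 2191 × 3/16 = 410.8125
  albino: 2191 × 4/16 = 547.75
χ² = Σ (O − E)² / E
  agouti: (1141 − 1232.4375)² / 1232.4375 = 6.7840
  black: (448 − 410.8125)² / 410.8125 = 3.3663
  albino: (602 − 547.75)² / 547.75 = 5.3730
χ² = 6.7840 + 3.3663 + 5.3730 = 15.5233 ≈ 15.523

15.523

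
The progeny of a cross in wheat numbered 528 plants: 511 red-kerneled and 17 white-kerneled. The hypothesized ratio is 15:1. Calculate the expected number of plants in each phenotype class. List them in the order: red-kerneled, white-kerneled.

Under the 15:1 hypothesis (Σ ratio = 16, N = 528):
  red-kerneled: 528 × 15/16 = 495
  white-kerneled: 528 × 1/16 = 33

495, 33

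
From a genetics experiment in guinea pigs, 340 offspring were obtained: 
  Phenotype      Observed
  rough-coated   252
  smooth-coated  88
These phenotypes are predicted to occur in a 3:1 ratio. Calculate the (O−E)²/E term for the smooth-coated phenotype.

0.106

Expected counts for N = 340 under a 3:1 ratio (total parts = 4):
  rough-coated: 340 × 3/4 = 255
  smooth-coated: 340 × 1/4 = 85
Contribution of smooth-coated: (88 − 85)² / 85 = 0.1059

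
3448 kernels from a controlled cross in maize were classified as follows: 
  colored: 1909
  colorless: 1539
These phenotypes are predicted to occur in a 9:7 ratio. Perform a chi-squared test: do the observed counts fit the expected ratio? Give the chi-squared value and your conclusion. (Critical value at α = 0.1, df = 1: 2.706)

1.096; consistent

Total ratio parts = 16. Expected numbers out of 3448:
  colored: 3448 × 9/16 = 1939.5
  colorless: 3448 × 7/16 = 1508.5
χ² = Σ (O − E)² / E
  colored: (1909 − 1939.5)² / 1939.5 = 0.4796
  colorless: (1539 − 1508.5)² / 1508.5 = 0.6167
χ² = 0.4796 + 0.6167 = 1.0963 ≈ 1.096
Degrees of freedom = 2 − 1 = 1; critical value at α = 0.1 is 2.706.
Since 1.096 < 2.706, we fail to reject the null hypothesis — the data are consistent with the 9:7 ratio.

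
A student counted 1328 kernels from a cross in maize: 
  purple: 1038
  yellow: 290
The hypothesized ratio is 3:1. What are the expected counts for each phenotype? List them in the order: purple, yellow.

The 3:1 ratio has 4 parts, so with N = 1328 the expected counts are:
  purple: 1328 × 3/4 = 996
  yellow: 1328 × 1/4 = 332

996, 332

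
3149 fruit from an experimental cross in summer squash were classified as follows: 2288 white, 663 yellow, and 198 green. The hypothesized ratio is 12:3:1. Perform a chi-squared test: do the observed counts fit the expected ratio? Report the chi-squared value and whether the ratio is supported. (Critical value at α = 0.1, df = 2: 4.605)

Expected counts for N = 3149 under a 12:3:1 ratio (total parts = 16):
  white: 3149 × 12/16 = 2361.75
  yellow: 3149 × 3/16 = 590.4375
  green: 3149 × 1/16 = 196.8125
χ² = Σ (O − E)² / E
  white: (2288 − 2361.75)² / 2361.75 = 2.3030
  yellow: (663 − 590.4375)² / 590.4375 = 8.9177
  green: (198 − 196.8125)² / 196.8125 = 0.0072
χ² = 2.3030 + 8.9177 + 0.0072 = 11.2279 ≈ 11.228
Degrees of freedom = 3 − 1 = 2; critical value at α = 0.1 is 4.605.
Since 11.228 > 4.605, we reject the null hypothesis — the data do not fit the 12:3:1 ratio.

11.228; not consistent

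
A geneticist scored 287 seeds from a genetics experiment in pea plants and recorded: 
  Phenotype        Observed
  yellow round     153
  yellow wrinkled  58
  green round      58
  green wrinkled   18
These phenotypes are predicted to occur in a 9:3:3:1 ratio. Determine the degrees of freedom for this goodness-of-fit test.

A goodness-of-fit test with 4 phenotype classes has df = 4 − 1 = 3.

3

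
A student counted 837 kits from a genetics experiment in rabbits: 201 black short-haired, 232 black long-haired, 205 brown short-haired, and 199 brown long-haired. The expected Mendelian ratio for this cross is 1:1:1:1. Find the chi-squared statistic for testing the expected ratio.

3.387

The 1:1:1:1 ratio has 4 parts, so with N = 837 the expected counts are:
  black short-haired: 837 × 1/4 = 209.25
  black long-haired: 837 × 1/4 = 209.25
  brown short-haired: 837 × 1/4 = 209.25
  brown long-haired: 837 × 1/4 = 209.25
χ² = Σ (O − E)² / E
  black short-haired: (201 − 209.25)² / 209.25 = 0.3253
  black long-haired: (232 − 209.25)² / 209.25 = 2.4734
  brown short-haired: (205 − 209.25)² / 209.25 = 0.0863
  brown long-haired: (199 − 209.25)² / 209.25 = 0.5021
χ² = 0.3253 + 2.4734 + 0.0863 + 0.5021 = 3.3871 ≈ 3.387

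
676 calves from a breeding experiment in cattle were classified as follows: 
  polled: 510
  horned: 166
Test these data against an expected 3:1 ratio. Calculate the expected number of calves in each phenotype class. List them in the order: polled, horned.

Expected counts for N = 676 under a 3:1 ratio (total parts = 4):
  polled: 676 × 3/4 = 507
  horned: 676 × 1/4 = 169

507, 169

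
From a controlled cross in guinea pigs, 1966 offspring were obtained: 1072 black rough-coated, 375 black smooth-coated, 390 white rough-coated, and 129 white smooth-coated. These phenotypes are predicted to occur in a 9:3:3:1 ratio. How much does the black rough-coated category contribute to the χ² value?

1.038

Expected counts for N = 1966 under a 9:3:3:1 ratio (total parts = 16):
  black rough-coated: 1966 × 9/16 = 1105.875
  black smooth-coated: 1966 × 3/16 = 368.625
  white rough-coated: 1966 × 3/16 = 368.625
  white smooth-coated: 1966 × 1/16 = 122.875
Contribution of black rough-coated: (1072 − 1105.875)² / 1105.875 = 1.0377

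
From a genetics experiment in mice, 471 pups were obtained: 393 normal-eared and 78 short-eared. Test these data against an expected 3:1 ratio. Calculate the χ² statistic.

Under the 3:1 hypothesis (Σ ratio = 4, N = 471):
  normal-eared: 471 × 3/4 = 353.25
  short-eared: 471 × 1/4 = 117.75
χ² = Σ (O − E)² / E
  normal-eared: (393 − 353.25)² / 353.25 = 4.4729
  short-eared: (78 − 117.75)² / 117.75 = 13.4188
χ² = 4.4729 + 13.4188 = 17.8917 ≈ 17.892

17.892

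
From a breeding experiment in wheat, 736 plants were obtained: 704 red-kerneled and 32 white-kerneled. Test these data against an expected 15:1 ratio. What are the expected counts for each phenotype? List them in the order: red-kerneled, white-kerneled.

The 15:1 ratio has 16 parts, so with N = 736 the expected counts are:
  red-kerneled: 736 × 15/16 = 690
  white-kerneled: 736 × 1/16 = 46

690, 46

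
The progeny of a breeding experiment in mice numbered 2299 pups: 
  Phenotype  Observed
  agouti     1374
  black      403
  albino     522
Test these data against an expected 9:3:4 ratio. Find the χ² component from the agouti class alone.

5.050

Expected counts for N = 2299 under a 9:3:4 ratio (total parts = 16):
  agouti: 2299 × 9/16 = 1293.1875
  black: 2299 × 3/16 = 431.0625
  albino: 2299 × 4/16 = 574.75
Contribution of agouti: (1374 − 1293.1875)² / 1293.1875 = 5.0500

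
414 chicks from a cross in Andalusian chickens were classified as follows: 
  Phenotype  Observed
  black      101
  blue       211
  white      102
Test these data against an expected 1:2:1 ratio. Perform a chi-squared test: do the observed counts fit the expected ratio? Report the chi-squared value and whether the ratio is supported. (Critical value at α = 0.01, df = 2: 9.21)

0.159; consistent

The 1:2:1 ratio has 4 parts, so with N = 414 the expected counts are:
  black: 414 × 1/4 = 103.5
  blue: 414 × 2/4 = 207
  white: 414 × 1/4 = 103.5
χ² = Σ (O − E)² / E
  black: (101 − 103.5)² / 103.5 = 0.0604
  blue: (211 − 207)² / 207 = 0.0773
  white: (102 − 103.5)² / 103.5 = 0.0217
χ² = 0.0604 + 0.0773 + 0.0217 = 0.1594 ≈ 0.159
Degrees of freedom = 3 − 1 = 2; critical value at α = 0.01 is 9.21.
Since 0.159 < 9.21, we fail to reject the null hypothesis — the data are consistent with the 1:2:1 ratio.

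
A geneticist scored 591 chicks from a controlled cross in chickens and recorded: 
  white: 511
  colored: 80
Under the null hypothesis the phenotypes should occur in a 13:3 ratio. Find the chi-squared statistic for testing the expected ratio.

10.545

Total ratio parts = 16. Expected numbers out of 591:
  white: 591 × 13/16 = 480.1875
  colored: 591 × 3/16 = 110.8125
χ² = Σ (O − E)² / E
  white: (511 − 480.1875)² / 480.1875 = 1.9772
  colored: (80 − 110.8125)² / 110.8125 = 8.5677
χ² = 1.9772 + 8.5677 = 10.5449 ≈ 10.545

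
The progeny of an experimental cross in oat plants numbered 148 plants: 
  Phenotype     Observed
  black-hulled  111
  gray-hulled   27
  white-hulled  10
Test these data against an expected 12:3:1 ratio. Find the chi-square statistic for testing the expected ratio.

0.081

Under the 12:3:1 hypothesis (Σ ratio = 16, N = 148):
  black-hulled: 148 × 12/16 = 111
  gray-hulled: 148 × 3/16 = 27.75
  white-hulled: 148 × 1/16 = 9.25
χ² = Σ (O − E)² / E
  black-hulled: (111 − 111)² / 111 = 0.0000
  gray-hulled: (27 − 27.75)² / 27.75 = 0.0203
  white-hulled: (10 − 9.25)² / 9.25 = 0.0608
χ² = 0.0000 + 0.0203 + 0.0608 = 0.0811 ≈ 0.081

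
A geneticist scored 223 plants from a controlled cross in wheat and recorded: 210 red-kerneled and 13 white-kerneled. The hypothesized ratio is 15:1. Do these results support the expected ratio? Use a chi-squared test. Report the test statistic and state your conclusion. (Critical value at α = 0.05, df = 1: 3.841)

Under the 15:1 hypothesis (Σ ratio = 16, N = 223):
  red-kerneled: 223 × 15/16 = 209.0625
  white-kerneled: 223 × 1/16 = 13.9375
χ² = Σ (O − E)² / E
  red-kerneled: (210 − 209.0625)² / 209.0625 = 0.0042
  white-kerneled: (13 − 13.9375)² / 13.9375 = 0.0631
χ² = 0.0042 + 0.0631 = 0.0673 ≈ 0.067
Degrees of freedom = 2 − 1 = 1; critical value at α = 0.05 is 3.841.
Since 0.067 < 3.841, we fail to reject the null hypothesis — the data are consistent with the 15:1 ratio.

0.067; consistent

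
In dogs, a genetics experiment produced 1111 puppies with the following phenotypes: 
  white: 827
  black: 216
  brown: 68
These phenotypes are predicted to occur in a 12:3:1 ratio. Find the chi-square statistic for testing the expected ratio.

0.360

Expected counts for N = 1111 under a 12:3:1 ratio (total parts = 16):
  white: 1111 × 12/16 = 833.25
  black: 1111 × 3/16 = 208.3125
  brown: 1111 × 1/16 = 69.4375
χ² = Σ (O − E)² / E
  white: (827 − 833.25)² / 833.25 = 0.0469
  black: (216 − 208.3125)² / 208.3125 = 0.2837
  brown: (68 − 69.4375)² / 69.4375 = 0.0298
χ² = 0.0469 + 0.2837 + 0.0298 = 0.3604 ≈ 0.360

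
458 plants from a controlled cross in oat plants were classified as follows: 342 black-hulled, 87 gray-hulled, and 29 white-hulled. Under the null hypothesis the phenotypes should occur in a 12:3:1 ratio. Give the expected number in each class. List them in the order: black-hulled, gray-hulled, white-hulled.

The 12:3:1 ratio has 16 parts, so with N = 458 the expected counts are:
  black-hulled: 458 × 12/16 = 343.5
  gray-hulled: 458 × 3/16 = 85.875
  white-hulled: 458 × 1/16 = 28.625

343.5, 85.875, 28.625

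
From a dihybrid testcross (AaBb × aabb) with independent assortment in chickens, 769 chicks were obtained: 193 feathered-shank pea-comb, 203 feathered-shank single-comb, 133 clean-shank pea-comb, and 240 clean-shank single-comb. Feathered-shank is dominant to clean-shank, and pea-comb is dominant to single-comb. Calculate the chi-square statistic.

A dihybrid testcross with independent assortment gives a 1:1:1:1 ratio.
Under the 1:1:1:1 hypothesis (Σ ratio = 4, N = 769):
  feathered-shank pea-comb: 769 × 1/4 = 192.25
  feathered-shank single-comb: 769 × 1/4 = 192.25
  clean-shank pea-comb: 769 × 1/4 = 192.25
  clean-shank single-comb: 769 × 1/4 = 192.25
χ² = Σ (O − E)² / E
  feathered-shank pea-comb: (193 − 192.25)² / 192.25 = 0.0029
  feathered-shank single-comb: (203 − 192.25)² / 192.25 = 0.6011
  clean-shank pea-comb: (133 − 192.25)² / 192.25 = 18.2604
  clean-shank single-comb: (240 − 192.25)² / 192.25 = 11.8599
χ² = 0.0029 + 0.6011 + 18.2604 + 11.8599 = 30.7243 ≈ 30.724

30.724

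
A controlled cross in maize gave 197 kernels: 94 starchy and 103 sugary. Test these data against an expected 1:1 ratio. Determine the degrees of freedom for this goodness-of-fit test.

A goodness-of-fit test with 2 phenotype classes has df = 2 − 1 = 1.

1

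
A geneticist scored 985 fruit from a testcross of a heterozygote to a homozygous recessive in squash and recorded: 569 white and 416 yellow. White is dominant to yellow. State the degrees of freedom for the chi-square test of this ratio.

A testcross of a heterozygote (Aa × aa) gives a 1:1 phenotypic ratio.
A goodness-of-fit test with 2 phenotype classes has df = 2 − 1 = 1.

1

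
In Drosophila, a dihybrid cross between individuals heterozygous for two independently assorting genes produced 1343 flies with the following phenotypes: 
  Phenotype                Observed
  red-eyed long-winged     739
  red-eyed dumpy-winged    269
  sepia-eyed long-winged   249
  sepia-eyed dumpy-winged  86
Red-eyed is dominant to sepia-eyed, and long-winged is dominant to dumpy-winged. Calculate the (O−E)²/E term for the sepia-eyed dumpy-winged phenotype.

A dihybrid F₂ with independent assortment and complete dominance at both loci gives a 9:3:3:1 phenotypic ratio.
Under the 9:3:3:1 hypothesis (Σ ratio = 16, N = 1343):
  red-eyed long-winged: 1343 × 9/16 = 755.4375
  red-eyed dumpy-winged: 1343 × 3/16 = 251.8125
  sepia-eyed long-winged: 1343 × 3/16 = 251.8125
  sepia-eyed dumpy-winged: 1343 × 1/16 = 83.9375
Contribution of sepia-eyed dumpy-winged: (86 − 83.9375)² / 83.9375 = 0.0507

0.051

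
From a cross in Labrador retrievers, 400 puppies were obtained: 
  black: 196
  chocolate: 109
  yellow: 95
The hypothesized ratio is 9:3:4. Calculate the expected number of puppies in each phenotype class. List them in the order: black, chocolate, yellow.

Expected counts for N = 400 under a 9:3:4 ratio (total parts = 16):
  black: 400 × 9/16 = 225
  chocolate: 400 × 3/16 = 75
  yellow: 400 × 4/16 = 100

225, 75, 100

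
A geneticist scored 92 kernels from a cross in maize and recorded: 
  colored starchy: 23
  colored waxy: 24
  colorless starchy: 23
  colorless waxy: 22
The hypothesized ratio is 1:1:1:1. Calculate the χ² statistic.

0.087

Total ratio parts = 4. Expected numbers out of 92:
  colored starchy: 92 × 1/4 = 23
  colored waxy: 92 × 1/4 = 23
  colorless starchy: 92 × 1/4 = 23
  colorless waxy: 92 × 1/4 = 23
χ² = Σ (O − E)² / E
  colored starchy: (23 − 23)² / 23 = 0.0000
  colored waxy: (24 − 23)² / 23 = 0.0435
  colorless starchy: (23 − 23)² / 23 = 0.0000
  colorless waxy: (22 − 23)² / 23 = 0.0435
χ² = 0.0000 + 0.0435 + 0.0000 + 0.0435 = 0.087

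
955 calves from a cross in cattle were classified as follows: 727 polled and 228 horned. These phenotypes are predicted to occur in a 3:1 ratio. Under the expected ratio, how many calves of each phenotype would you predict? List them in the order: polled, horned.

Under the 3:1 hypothesis (Σ ratio = 4, N = 955):
  polled: 955 × 3/4 = 716.25
  horned: 955 × 1/4 = 238.75

716.25, 238.75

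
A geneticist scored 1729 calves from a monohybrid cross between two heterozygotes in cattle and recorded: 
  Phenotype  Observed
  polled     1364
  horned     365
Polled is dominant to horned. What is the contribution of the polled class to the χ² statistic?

For a monohybrid cross between heterozygotes with complete dominance, the expected phenotypic ratio is 3:1.
Expected counts for N = 1729 under a 3:1 ratio (total parts = 4):
  polled: 1729 × 3/4 = 1296.75
  horned: 1729 × 1/4 = 432.25
Contribution of polled: (1364 − 1296.75)² / 1296.75 = 3.4876

3.488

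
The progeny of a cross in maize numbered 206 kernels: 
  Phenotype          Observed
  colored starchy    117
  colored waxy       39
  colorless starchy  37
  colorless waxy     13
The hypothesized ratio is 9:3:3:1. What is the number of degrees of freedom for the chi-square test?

A goodness-of-fit test with 4 phenotype classes has df = 4 − 1 = 3.

3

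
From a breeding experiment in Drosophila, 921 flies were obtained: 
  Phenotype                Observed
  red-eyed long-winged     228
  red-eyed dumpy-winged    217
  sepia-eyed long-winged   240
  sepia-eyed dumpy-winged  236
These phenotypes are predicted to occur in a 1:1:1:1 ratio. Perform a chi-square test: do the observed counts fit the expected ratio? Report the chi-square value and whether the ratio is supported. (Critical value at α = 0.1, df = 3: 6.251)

Under the 1:1:1:1 hypothesis (Σ ratio = 4, N = 921):
  red-eyed long-winged: 921 × 1/4 = 230.25
  red-eyed dumpy-winged: 921 × 1/4 = 230.25
  sepia-eyed long-winged: 921 × 1/4 = 230.25
  sepia-eyed dumpy-winged: 921 × 1/4 = 230.25
χ² = Σ (O − E)² / E
  red-eyed long-winged: (228 − 230.25)² / 230.25 = 0.0220
  red-eyed dumpy-winged: (217 − 230.25)² / 230.25 = 0.7625
  sepia-eyed long-winged: (240 − 230.25)² / 230.25 = 0.4129
  sepia-eyed dumpy-winged: (236 − 230.25)² / 230.25 = 0.1436
χ² = 0.0220 + 0.7625 + 0.4129 + 0.1436 = 1.341
Degrees of freedom = 4 − 1 = 3; critical value at α = 0.1 is 6.251.
Since 1.341 < 6.251, we fail to reject the null hypothesis — the data are consistent with the 1:1:1:1 ratio.

1.341; consistent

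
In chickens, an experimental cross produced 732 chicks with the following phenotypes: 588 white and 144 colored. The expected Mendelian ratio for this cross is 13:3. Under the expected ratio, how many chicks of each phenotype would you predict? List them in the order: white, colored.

594.75, 137.25

Under the 13:3 hypothesis (Σ ratio = 16, N = 732):
  white: 732 × 13/16 = 594.75
  colored: 732 × 3/16 = 137.25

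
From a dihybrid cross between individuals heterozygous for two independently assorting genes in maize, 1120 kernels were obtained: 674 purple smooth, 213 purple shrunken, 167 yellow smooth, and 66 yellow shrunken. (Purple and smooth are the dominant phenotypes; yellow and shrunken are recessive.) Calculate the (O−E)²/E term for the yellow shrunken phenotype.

A dihybrid F₂ with independent assortment and complete dominance at both loci gives a 9:3:3:1 phenotypic ratio.
Total ratio parts = 16. Expected numbers out of 1120:
  purple smooth: 1120 × 9/16 = 630
  purple shrunken: 1120 × 3/16 = 210
  yellow smooth: 1120 × 3/16 = 210
  yellow shrunken: 1120 × 1/16 = 70
Contribution of yellow shrunken: (66 − 70)² / 70 = 0.2286

0.229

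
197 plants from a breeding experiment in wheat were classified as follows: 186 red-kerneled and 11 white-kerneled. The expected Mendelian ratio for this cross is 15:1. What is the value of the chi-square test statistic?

0.149

Under the 15:1 hypothesis (Σ ratio = 16, N = 197):
  red-kerneled: 197 × 15/16 = 184.6875
  white-kerneled: 197 × 1/16 = 12.3125
χ² = Σ (O − E)² / E
  red-kerneled: (186 − 184.6875)² / 184.6875 = 0.0093
  white-kerneled: (11 − 12.3125)² / 12.3125 = 0.1399
χ² = 0.0093 + 0.1399 = 0.1492 ≈ 0.149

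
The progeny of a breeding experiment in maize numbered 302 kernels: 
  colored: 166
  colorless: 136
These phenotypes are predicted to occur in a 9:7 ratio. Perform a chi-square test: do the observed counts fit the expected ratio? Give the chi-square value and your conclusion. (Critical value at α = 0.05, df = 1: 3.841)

0.202; consistent

The 9:7 ratio has 16 parts, so with N = 302 the expected counts are:
  colored: 302 × 9/16 = 169.875
  colorless: 302 × 7/16 = 132.125
χ² = Σ (O − E)² / E
  colored: (166 − 169.875)² / 169.875 = 0.0884
  colorless: (136 − 132.125)² / 132.125 = 0.1136
χ² = 0.0884 + 0.1136 = 0.202
Degrees of freedom = 2 − 1 = 1; critical value at α = 0.05 is 3.841.
Since 0.202 < 3.841, we fail to reject the null hypothesis — the data are consistent with the 9:7 ratio.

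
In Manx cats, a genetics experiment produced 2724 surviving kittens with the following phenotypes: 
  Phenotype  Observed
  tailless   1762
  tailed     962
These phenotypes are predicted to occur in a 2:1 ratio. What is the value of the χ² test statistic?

4.817

Expected counts for N = 2724 under a 2:1 ratio (total parts = 3):
  tailless: 2724 × 2/3 = 1816
  tailed: 2724 × 1/3 = 908
χ² = Σ (O − E)² / E
  tailless: (1762 − 1816)² / 1816 = 1.6057
  tailed: (962 − 908)² / 908 = 3.2115
χ² = 1.6057 + 3.2115 = 4.8172 ≈ 4.817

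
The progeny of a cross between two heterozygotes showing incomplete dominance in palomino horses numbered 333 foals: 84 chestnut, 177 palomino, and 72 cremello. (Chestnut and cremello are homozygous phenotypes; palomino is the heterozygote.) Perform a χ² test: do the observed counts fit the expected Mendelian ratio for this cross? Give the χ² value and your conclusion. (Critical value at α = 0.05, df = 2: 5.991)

With incomplete dominance, a heterozygote × heterozygote cross gives a 1:2:1 phenotypic ratio.
Expected counts for N = 333 under a 1:2:1 ratio (total parts = 4):
  chestnut: 333 × 1/4 = 83.25
  palomino: 333 × 2/4 = 166.5
  cremello: 333 × 1/4 = 83.25
χ² = Σ (O − E)² / E
  chestnut: (84 − 83.25)² / 83.25 = 0.0068
  palomino: (177 − 166.5)² / 166.5 = 0.6622
  cremello: (72 − 83.25)² / 83.25 = 1.5203
χ² = 0.0068 + 0.6622 + 1.5203 = 2.1893 ≈ 2.189
Degrees of freedom = 3 − 1 = 2; critical value at α = 0.05 is 5.991.
Since 2.189 < 5.991, we fail to reject the null hypothesis — the data are consistent with the 1:2:1 ratio.

2.189; consistent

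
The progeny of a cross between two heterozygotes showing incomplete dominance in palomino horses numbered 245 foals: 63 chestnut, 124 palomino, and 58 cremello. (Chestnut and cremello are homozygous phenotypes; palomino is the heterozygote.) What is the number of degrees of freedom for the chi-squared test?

2

With incomplete dominance, a heterozygote × heterozygote cross gives a 1:2:1 phenotypic ratio.
A goodness-of-fit test with 3 phenotype classes has df = 3 − 1 = 2.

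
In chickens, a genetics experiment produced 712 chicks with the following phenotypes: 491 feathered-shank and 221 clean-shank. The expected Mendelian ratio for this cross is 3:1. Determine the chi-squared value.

Under the 3:1 hypothesis (Σ ratio = 4, N = 712):
  feathered-shank: 712 × 3/4 = 534
  clean-shank: 712 × 1/4 = 178
χ² = Σ (O − E)² / E
  feathered-shank: (491 − 534)² / 534 = 3.4625
  clean-shank: (221 − 178)² / 178 = 10.3876
χ² = 3.4625 + 10.3876 = 13.8501 ≈ 13.850

13.850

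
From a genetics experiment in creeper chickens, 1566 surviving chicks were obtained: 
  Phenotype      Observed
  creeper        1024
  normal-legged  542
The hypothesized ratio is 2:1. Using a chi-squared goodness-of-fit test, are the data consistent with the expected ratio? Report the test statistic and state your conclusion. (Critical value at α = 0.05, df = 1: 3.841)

1.149; consistent

Expected counts for N = 1566 under a 2:1 ratio (total parts = 3):
  creeper: 1566 × 2/3 = 1044
  normal-legged: 1566 × 1/3 = 522
χ² = Σ (O − E)² / E
  creeper: (1024 − 1044)² / 1044 = 0.3831
  normal-legged: (542 − 522)² / 522 = 0.7663
χ² = 0.3831 + 0.7663 = 1.1494 ≈ 1.149
Degrees of freedom = 2 − 1 = 1; critical value at α = 0.05 is 3.841.
Since 1.149 < 3.841, we fail to reject the null hypothesis — the data are consistent with the 2:1 ratio.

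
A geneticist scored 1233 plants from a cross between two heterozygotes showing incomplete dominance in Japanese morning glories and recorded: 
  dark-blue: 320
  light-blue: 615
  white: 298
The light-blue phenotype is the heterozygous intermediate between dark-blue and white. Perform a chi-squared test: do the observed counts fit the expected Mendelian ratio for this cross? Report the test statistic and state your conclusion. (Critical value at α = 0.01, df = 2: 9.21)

0.792; consistent

With incomplete dominance, a heterozygote × heterozygote cross gives a 1:2:1 phenotypic ratio.
Under the 1:2:1 hypothesis (Σ ratio = 4, N = 1233):
  dark-blue: 1233 × 1/4 = 308.25
  light-blue: 1233 × 2/4 = 616.5
  white: 1233 × 1/4 = 308.25
χ² = Σ (O − E)² / E
  dark-blue: (320 − 308.25)² / 308.25 = 0.4479
  light-blue: (615 − 616.5)² / 616.5 = 0.0036
  white: (298 − 308.25)² / 308.25 = 0.3408
χ² = 0.4479 + 0.0036 + 0.3408 = 0.7923 ≈ 0.792
Degrees of freedom = 3 − 1 = 2; critical value at α = 0.01 is 9.21.
Since 0.792 < 9.21, we fail to reject the null hypothesis — the data are consistent with the 1:2:1 ratio.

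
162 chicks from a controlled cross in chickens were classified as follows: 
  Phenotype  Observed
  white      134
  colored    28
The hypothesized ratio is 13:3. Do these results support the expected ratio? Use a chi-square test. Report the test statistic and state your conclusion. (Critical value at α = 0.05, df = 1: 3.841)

Total ratio parts = 16. Expected numbers out of 162:
  white: 162 × 13/16 = 131.625
  colored: 162 × 3/16 = 30.375
χ² = Σ (O − E)² / E
  white: (134 − 131.625)² / 131.625 = 0.0429
  colored: (28 − 30.375)² / 30.375 = 0.1857
χ² = 0.0429 + 0.1857 = 0.2286 ≈ 0.229
Degrees of freedom = 2 − 1 = 1; critical value at α = 0.05 is 3.841.
Since 0.229 < 3.841, we fail to reject the null hypothesis — the data are consistent with the 13:3 ratio.

0.229; consistent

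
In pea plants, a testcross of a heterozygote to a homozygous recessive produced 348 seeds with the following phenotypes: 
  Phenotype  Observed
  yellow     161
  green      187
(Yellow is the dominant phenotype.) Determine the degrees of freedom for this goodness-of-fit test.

1

A testcross of a heterozygote (Aa × aa) gives a 1:1 phenotypic ratio.
A goodness-of-fit test with 2 phenotype classes has df = 2 − 1 = 1.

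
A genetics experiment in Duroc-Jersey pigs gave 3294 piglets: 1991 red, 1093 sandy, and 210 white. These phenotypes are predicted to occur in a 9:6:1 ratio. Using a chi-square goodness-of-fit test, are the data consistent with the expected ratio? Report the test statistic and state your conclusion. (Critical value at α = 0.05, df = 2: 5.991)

Under the 9:6:1 hypothesis (Σ ratio = 16, N = 3294):
  red: 3294 × 9/16 = 1852.875
  sandy: 3294 × 6/16 = 1235.25
  white: 3294 × 1/16 = 205.875
χ² = Σ (O − E)² / E
  red: (1991 − 1852.875)² / 1852.875 = 10.2967
  sandy: (1093 − 1235.25)² / 1235.25 = 16.3813
  white: (210 − 205.875)² / 205.875 = 0.0827
χ² = 10.2967 + 16.3813 + 0.0827 = 26.7607 ≈ 26.761
Degrees of freedom = 3 − 1 = 2; critical value at α = 0.05 is 5.991.
Since 26.761 > 5.991, we reject the null hypothesis — the data do not fit the 9:6:1 ratio.

26.761; not consistent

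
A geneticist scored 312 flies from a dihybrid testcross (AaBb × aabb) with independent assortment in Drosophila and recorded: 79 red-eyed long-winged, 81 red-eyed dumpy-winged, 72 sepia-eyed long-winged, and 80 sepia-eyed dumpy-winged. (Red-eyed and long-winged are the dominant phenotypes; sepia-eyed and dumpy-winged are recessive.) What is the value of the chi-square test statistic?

A dihybrid testcross with independent assortment gives a 1:1:1:1 ratio.
The 1:1:1:1 ratio has 4 parts, so with N = 312 the expected counts are:
  red-eyed long-winged: 312 × 1/4 = 78
  red-eyed dumpy-winged: 312 × 1/4 = 78
  sepia-eyed long-winged: 312 × 1/4 = 78
  sepia-eyed dumpy-winged: 312 × 1/4 = 78
χ² = Σ (O − E)² / E
  red-eyed long-winged: (79 − 78)² / 78 = 0.0128
  red-eyed dumpy-winged: (81 − 78)² / 78 = 0.1154
  sepia-eyed long-winged: (72 − 78)² / 78 = 0.4615
  sepia-eyed dumpy-winged: (80 − 78)² / 78 = 0.0513
χ² = 0.0128 + 0.1154 + 0.4615 + 0.0513 = 0.641

0.641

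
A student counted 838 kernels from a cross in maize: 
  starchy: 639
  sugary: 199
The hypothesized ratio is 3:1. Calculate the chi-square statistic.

0.702

Expected counts for N = 838 under a 3:1 ratio (total parts = 4):
  starchy: 838 × 3/4 = 628.5
  sugary: 838 × 1/4 = 209.5
χ² = Σ (O − E)² / E
  starchy: (639 − 628.5)² / 628.5 = 0.1754
  sugary: (199 − 209.5)² / 209.5 = 0.5263
χ² = 0.1754 + 0.5263 = 0.7017 ≈ 0.702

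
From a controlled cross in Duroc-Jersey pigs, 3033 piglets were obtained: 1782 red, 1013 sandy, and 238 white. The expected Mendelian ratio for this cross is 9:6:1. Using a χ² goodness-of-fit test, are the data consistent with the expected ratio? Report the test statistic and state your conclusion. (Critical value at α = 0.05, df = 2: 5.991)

Expected counts for N = 3033 under a 9:6:1 ratio (total parts = 16):
  red: 3033 × 9/16 = 1706.0625
  sandy: 3033 × 6/16 = 1137.375
  white: 3033 × 1/16 = 189.5625
χ² = Σ (O − E)² / E
  red: (1782 − 1706.0625)² / 1706.0625 = 3.3800
  sandy: (1013 − 1137.375)² / 1137.375 = 13.6007
  white: (238 − 189.5625)² / 189.5625 = 12.3769
χ² = 3.3800 + 13.6007 + 12.3769 = 29.3576 ≈ 29.358
Degrees of freedom = 3 − 1 = 2; critical value at α = 0.05 is 5.991.
Since 29.358 > 5.991, we reject the null hypothesis — the data do not fit the 9:6:1 ratio.

29.358; not consistent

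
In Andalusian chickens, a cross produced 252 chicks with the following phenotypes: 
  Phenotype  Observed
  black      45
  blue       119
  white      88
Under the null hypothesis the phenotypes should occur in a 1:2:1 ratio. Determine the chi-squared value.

15.452

Expected counts for N = 252 under a 1:2:1 ratio (total parts = 4):
  black: 252 × 1/4 = 63
  blue: 252 × 2/4 = 126
  white: 252 × 1/4 = 63
χ² = Σ (O − E)² / E
  black: (45 − 63)² / 63 = 5.1429
  blue: (119 − 126)² / 126 = 0.3889
  white: (88 − 63)² / 63 = 9.9206
χ² = 5.1429 + 0.3889 + 9.9206 = 15.4524 ≈ 15.452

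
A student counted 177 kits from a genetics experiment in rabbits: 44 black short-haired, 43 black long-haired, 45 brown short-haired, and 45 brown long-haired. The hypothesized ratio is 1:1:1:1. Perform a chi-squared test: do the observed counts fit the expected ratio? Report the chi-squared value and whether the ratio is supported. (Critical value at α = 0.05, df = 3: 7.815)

0.062; consistent

Total ratio parts = 4. Expected numbers out of 177:
  black short-haired: 177 × 1/4 = 44.25
  black long-haired: 177 × 1/4 = 44.25
  brown short-haired: 177 × 1/4 = 44.25
  brown long-haired: 177 × 1/4 = 44.25
χ² = Σ (O − E)² / E
  black short-haired: (44 − 44.25)² / 44.25 = 0.0014
  black long-haired: (43 − 44.25)² / 44.25 = 0.0353
  brown short-haired: (45 − 44.25)² / 44.25 = 0.0127
  brown long-haired: (45 − 44.25)² / 44.25 = 0.0127
χ² = 0.0014 + 0.0353 + 0.0127 + 0.0127 = 0.0621 ≈ 0.062
Degrees of freedom = 4 − 1 = 3; critical value at α = 0.05 is 7.815.
Since 0.062 < 7.815, we fail to reject the null hypothesis — the data are consistent with the 1:1:1:1 ratio.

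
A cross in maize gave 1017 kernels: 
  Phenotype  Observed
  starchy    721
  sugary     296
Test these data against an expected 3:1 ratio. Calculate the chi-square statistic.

9.141

Under the 3:1 hypothesis (Σ ratio = 4, N = 1017):
  starchy: 1017 × 3/4 = 762.75
  sugary: 1017 × 1/4 = 254.25
χ² = Σ (O − E)² / E
  starchy: (721 − 762.75)² / 762.75 = 2.2852
  sugary: (296 − 254.25)² / 254.25 = 6.8557
χ² = 2.2852 + 6.8557 = 9.1409 ≈ 9.141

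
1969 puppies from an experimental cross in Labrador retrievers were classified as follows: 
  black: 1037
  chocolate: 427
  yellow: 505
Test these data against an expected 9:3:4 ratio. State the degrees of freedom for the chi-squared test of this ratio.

A goodness-of-fit test with 3 phenotype classes has df = 3 − 1 = 2.

2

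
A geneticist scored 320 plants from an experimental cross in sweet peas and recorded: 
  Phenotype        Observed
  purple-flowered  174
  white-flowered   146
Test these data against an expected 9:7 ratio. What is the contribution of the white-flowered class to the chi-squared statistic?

0.257

The 9:7 ratio has 16 parts, so with N = 320 the expected counts are:
  purple-flowered: 320 × 9/16 = 180
  white-flowered: 320 × 7/16 = 140
Contribution of white-flowered: (146 − 140)² / 140 = 0.2571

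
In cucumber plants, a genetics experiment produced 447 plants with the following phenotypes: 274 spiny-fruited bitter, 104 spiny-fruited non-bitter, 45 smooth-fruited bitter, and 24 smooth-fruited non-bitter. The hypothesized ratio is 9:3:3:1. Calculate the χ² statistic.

Under the 9:3:3:1 hypothesis (Σ ratio = 16, N = 447):
  spiny-fruited bitter: 447 × 9/16 = 251.4375
  spiny-fruited non-bitter: 447 × 3/16 = 83.8125
  smooth-fruited bitter: 447 × 3/16 = 83.8125
  smooth-fruited non-bitter: 447 × 1/16 = 27.9375
χ² = Σ (O − E)² / E
  spiny-fruited bitter: (274 − 251.4375)² / 251.4375 = 2.0246
  spiny-fruited non-bitter: (104 − 83.8125)² / 83.8125 = 4.8625
  smooth-fruited bitter: (45 − 83.8125)² / 83.8125 = 17.9736
  smooth-fruited non-bitter: (24 − 27.9375)² / 27.9375 = 0.5549
χ² = 2.0246 + 4.8625 + 17.9736 + 0.5549 = 25.4156 ≈ 25.416

25.416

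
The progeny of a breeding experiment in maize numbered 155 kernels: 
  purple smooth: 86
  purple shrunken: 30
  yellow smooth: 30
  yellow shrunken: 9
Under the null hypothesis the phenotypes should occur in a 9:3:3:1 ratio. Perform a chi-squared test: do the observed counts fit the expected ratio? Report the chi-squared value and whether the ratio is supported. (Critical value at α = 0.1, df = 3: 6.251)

0.125; consistent

Expected counts for N = 155 under a 9:3:3:1 ratio (total parts = 16):
  purple smooth: 155 × 9/16 = 87.1875
  purple shrunken: 155 × 3/16 = 29.0625
  yellow smooth: 155 × 3/16 = 29.0625
  yellow shrunken: 155 × 1/16 = 9.6875
χ² = Σ (O − E)² / E
  purple smooth: (86 − 87.1875)² / 87.1875 = 0.0162
  purple shrunken: (30 − 29.0625)² / 29.0625 = 0.0302
  yellow smooth: (30 − 29.0625)² / 29.0625 = 0.0302
  yellow shrunken: (9 − 9.6875)² / 9.6875 = 0.0488
χ² = 0.0162 + 0.0302 + 0.0302 + 0.0488 = 0.1254 ≈ 0.125
Degrees of freedom = 4 − 1 = 3; critical value at α = 0.1 is 6.251.
Since 0.125 < 6.251, we fail to reject the null hypothesis — the data are consistent with the 9:3:3:1 ratio.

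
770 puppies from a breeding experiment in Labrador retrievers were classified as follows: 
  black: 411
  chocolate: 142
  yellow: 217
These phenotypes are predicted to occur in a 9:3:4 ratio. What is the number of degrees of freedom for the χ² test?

A goodness-of-fit test with 3 phenotype classes has df = 3 − 1 = 2.

2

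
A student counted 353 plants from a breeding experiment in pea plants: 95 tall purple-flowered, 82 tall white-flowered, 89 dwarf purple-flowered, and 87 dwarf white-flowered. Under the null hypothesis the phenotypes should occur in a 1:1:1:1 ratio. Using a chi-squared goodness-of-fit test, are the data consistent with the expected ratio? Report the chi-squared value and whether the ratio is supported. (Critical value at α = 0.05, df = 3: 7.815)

0.983; consistent

Under the 1:1:1:1 hypothesis (Σ ratio = 4, N = 353):
  tall purple-flowered: 353 × 1/4 = 88.25
  tall white-flowered: 353 × 1/4 = 88.25
  dwarf purple-flowered: 353 × 1/4 = 88.25
  dwarf white-flowered: 353 × 1/4 = 88.25
χ² = Σ (O − E)² / E
  tall purple-flowered: (95 − 88.25)² / 88.25 = 0.5163
  tall white-flowered: (82 − 88.25)² / 88.25 = 0.4426
  dwarf purple-flowered: (89 − 88.25)² / 88.25 = 0.0064
  dwarf white-flowered: (87 − 88.25)² / 88.25 = 0.0177
χ² = 0.5163 + 0.4426 + 0.0064 + 0.0177 = 0.983
Degrees of freedom = 4 − 1 = 3; critical value at α = 0.05 is 7.815.
Since 0.983 < 7.815, we fail to reject the null hypothesis — the data are consistent with the 1:1:1:1 ratio.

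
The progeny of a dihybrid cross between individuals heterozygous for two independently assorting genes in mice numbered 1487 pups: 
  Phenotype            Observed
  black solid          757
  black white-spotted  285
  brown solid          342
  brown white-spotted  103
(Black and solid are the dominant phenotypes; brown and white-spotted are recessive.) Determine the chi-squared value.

A dihybrid F₂ with independent assortment and complete dominance at both loci gives a 9:3:3:1 phenotypic ratio.
The 9:3:3:1 ratio has 16 parts, so with N = 1487 the expected counts are:
  black solid: 1487 × 9/16 = 836.4375
  black white-spotted: 1487 × 3/16 = 278.8125
  brown solid: 1487 × 3/16 = 278.8125
  brown white-spotted: 1487 × 1/16 = 92.9375
χ² = Σ (O − E)² / E
  black solid: (757 − 836.4375)² / 836.4375 = 7.5443
  black white-spotted: (285 − 278.8125)² / 278.8125 = 0.1373
  brown solid: (342 − 278.8125)² / 278.8125 = 14.3202
  brown white-spotted: (103 − 92.9375)² / 92.9375 = 1.0895
χ² = 7.5443 + 0.1373 + 14.3202 + 1.0895 = 23.0913 ≈ 23.091

23.091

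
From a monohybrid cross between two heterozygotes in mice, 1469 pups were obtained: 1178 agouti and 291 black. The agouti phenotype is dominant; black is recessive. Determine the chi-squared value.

21.108

For a monohybrid cross between heterozygotes with complete dominance, the expected phenotypic ratio is 3:1.
Under the 3:1 hypothesis (Σ ratio = 4, N = 1469):
  agouti: 1469 × 3/4 = 1101.75
  black: 1469 × 1/4 = 367.25
χ² = Σ (O − E)² / E
  agouti: (1178 − 1101.75)² / 1101.75 = 5.2771
  black: (291 − 367.25)² / 367.25 = 15.8313
χ² = 5.2771 + 15.8313 = 21.1084 ≈ 21.108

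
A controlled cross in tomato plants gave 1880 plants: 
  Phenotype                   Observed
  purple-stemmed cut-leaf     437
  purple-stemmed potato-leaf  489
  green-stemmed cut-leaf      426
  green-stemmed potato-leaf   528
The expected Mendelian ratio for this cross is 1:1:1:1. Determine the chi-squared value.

14.362

The 1:1:1:1 ratio has 4 parts, so with N = 1880 the expected counts are:
  purple-stemmed cut-leaf: 1880 × 1/4 = 470
  purple-stemmed potato-leaf: 1880 × 1/4 = 470
  green-stemmed cut-leaf: 1880 × 1/4 = 470
  green-stemmed potato-leaf: 1880 × 1/4 = 470
χ² = Σ (O − E)² / E
  purple-stemmed cut-leaf: (437 − 470)² / 470 = 2.3170
  purple-stemmed potato-leaf: (489 − 470)² / 470 = 0.7681
  green-stemmed cut-leaf: (426 − 470)² / 470 = 4.1191
  green-stemmed potato-leaf: (528 − 470)² / 470 = 7.1574
χ² = 2.3170 + 0.7681 + 4.1191 + 7.1574 = 14.3616 ≈ 14.362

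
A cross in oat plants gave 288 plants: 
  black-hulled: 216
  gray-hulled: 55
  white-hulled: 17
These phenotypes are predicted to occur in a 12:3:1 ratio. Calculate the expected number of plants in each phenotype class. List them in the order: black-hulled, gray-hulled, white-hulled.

Under the 12:3:1 hypothesis (Σ ratio = 16, N = 288):
  black-hulled: 288 × 12/16 = 216
  gray-hulled: 288 × 3/16 = 54
  white-hulled: 288 × 1/16 = 18

216, 54, 18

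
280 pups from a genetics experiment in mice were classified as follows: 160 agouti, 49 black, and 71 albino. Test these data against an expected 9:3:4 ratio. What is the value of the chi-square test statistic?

Total ratio parts = 16. Expected numbers out of 280:
  agouti: 280 × 9/16 = 157.5
  black: 280 × 3/16 = 52.5
  albino: 280 × 4/16 = 70
χ² = Σ (O − E)² / E
  agouti: (160 − 157.5)² / 157.5 = 0.0397
  black: (49 − 52.5)² / 52.5 = 0.2333
  albino: (71 − 70)² / 70 = 0.0143
χ² = 0.0397 + 0.2333 + 0.0143 = 0.2873 ≈ 0.287

0.287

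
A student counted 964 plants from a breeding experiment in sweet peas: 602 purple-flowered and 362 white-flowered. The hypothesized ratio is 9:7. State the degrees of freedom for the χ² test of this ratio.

A goodness-of-fit test with 2 phenotype classes has df = 2 − 1 = 1.

1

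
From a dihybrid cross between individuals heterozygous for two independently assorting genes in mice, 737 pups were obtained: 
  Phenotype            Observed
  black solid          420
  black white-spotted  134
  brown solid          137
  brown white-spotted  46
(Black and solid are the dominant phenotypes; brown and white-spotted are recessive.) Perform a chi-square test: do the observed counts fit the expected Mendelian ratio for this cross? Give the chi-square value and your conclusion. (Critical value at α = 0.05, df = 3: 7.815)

0.209; consistent

A dihybrid F₂ with independent assortment and complete dominance at both loci gives a 9:3:3:1 phenotypic ratio.
Expected counts for N = 737 under a 9:3:3:1 ratio (total parts = 16):
  black solid: 737 × 9/16 = 414.5625
  black white-spotted: 737 × 3/16 = 138.1875
  brown solid: 737 × 3/16 = 138.1875
  brown white-spotted: 737 × 1/16 = 46.0625
χ² = Σ (O − E)² / E
  black solid: (420 − 414.5625)² / 414.5625 = 0.0713
  black white-spotted: (134 − 138.1875)² / 138.1875 = 0.1269
  brown solid: (137 − 138.1875)² / 138.1875 = 0.0102
  brown white-spotted: (46 − 46.0625)² / 46.0625 = 0.0001
χ² = 0.0713 + 0.1269 + 0.0102 + 0.0001 = 0.2085 ≈ 0.209
Degrees of freedom = 4 − 1 = 3; critical value at α = 0.05 is 7.815.
Since 0.209 < 7.815, we fail to reject the null hypothesis — the data are consistent with the 9:3:3:1 ratio.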